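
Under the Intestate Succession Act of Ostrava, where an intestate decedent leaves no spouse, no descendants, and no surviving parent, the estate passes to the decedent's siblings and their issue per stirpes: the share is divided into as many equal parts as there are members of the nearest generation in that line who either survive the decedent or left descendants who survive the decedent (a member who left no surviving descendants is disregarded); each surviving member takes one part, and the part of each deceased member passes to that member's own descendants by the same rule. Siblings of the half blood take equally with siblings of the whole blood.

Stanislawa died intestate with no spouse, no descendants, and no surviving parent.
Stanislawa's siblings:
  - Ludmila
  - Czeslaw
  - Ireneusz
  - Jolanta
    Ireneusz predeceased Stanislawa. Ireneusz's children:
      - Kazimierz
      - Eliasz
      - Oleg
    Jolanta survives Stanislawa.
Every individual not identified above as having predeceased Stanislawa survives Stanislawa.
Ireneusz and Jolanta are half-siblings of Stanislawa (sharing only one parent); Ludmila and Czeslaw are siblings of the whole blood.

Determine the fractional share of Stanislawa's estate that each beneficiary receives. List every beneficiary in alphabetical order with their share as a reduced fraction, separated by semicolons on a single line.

Czeslaw 1/4; Eliasz 1/12; Jolanta 1/4; Kazimierz 1/12; Ludmila 1/4; Oleg 1/12

No spouse, descendants, or parent survives, so the estate passes to Stanislawa's siblings per stirpes.
Half-blood and whole-blood siblings take equally under the stated rule.
The estate is divided into 4 equal shares of 1/4 among Ludmila, Czeslaw, Ireneusz, Jolanta.
Ludmila is living and takes 1/4.
Czeslaw is living and takes 1/4.
Ireneusz predeceased; the 1/4 allotted to Ireneusz's branch passes to Ireneusz's issue by representation.
The 1/4 is divided into 3 equal shares of 1/12 among Kazimierz, Eliasz, Oleg.
Kazimierz is living and takes 1/12.
Eliasz is living and takes 1/12.
Oleg is living and takes 1/12.
Jolanta is living and takes 1/4.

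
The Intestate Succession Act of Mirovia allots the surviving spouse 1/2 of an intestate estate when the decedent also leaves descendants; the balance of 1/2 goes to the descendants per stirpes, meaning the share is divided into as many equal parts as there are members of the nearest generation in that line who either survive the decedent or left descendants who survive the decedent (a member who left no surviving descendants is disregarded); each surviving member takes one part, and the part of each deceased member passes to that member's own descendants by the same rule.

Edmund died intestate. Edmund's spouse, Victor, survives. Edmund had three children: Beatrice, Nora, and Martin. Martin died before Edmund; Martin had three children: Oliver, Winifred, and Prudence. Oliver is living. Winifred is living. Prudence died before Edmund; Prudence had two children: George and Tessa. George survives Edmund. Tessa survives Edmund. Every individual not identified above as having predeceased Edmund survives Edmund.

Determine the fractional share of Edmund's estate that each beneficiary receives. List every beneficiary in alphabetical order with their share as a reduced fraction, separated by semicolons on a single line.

Victor, as surviving spouse, takes 1/2.
The remaining 1/2 passes to Edmund's descendants per stirpes.
The 1/2 is divided into 3 equal shares of 1/6 among Beatrice, Nora, Martin.
Beatrice is living and takes 1/6.
Nora is living and takes 1/6.
Martin predeceased; the 1/6 allotted to Martin's branch passes to Martin's issue by representation.
The 1/6 is divided into 3 equal shares of 1/18 among Oliver, Winifred, Prudence.
Oliver is living and takes 1/18.
Winifred is living and takes 1/18.
Prudence predeceased; the 1/18 allotted to Prudence's branch passes to Prudence's issue by representation.
The 1/18 is divided into 2 equal shares of 1/36 among George, Tessa.
George is living and takes 1/36.
Tessa is living and takes 1/36.

Beatrice 1/6; George 1/36; Nora 1/6; Oliver 1/18; Tessa 1/36; Victor 1/2; Winifred 1/18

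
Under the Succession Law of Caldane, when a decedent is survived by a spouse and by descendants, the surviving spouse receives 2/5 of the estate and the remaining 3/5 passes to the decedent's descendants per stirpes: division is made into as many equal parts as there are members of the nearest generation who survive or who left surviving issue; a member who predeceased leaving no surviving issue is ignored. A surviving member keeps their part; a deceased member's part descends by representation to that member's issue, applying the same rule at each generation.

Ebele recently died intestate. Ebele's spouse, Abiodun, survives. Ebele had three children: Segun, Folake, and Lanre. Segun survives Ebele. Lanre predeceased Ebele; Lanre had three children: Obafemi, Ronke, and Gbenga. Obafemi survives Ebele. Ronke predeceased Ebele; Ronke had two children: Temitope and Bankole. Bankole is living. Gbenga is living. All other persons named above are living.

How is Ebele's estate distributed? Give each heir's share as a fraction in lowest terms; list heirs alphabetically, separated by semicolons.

Abiodun 2/5; Bankole 1/30; Folake 1/5; Gbenga 1/15; Obafemi 1/15; Segun 1/5; Temitope 1/30

Abiodun, as surviving spouse, takes 2/5.
The remaining 3/5 passes to Ebele's descendants per stirpes.
The 3/5 is divided into 3 equal shares of 1/5 among Segun, Folake, Lanre.
Segun is living and takes 1/5.
Folake is living and takes 1/5.
Lanre predeceased; the 1/5 allotted to Lanre's branch passes to Lanre's issue by representation.
The 1/5 is divided into 3 equal shares of 1/15 among Obafemi, Ronke, Gbenga.
Obafemi is living and takes 1/15.
Ronke predeceased; the 1/15 allotted to Ronke's branch passes to Ronke's issue by representation.
The 1/15 is divided into 2 equal shares of 1/30 among Temitope, Bankole.
Temitope is living and takes 1/30.
Bankole is living and takes 1/30.
Gbenga is living and takes 1/15.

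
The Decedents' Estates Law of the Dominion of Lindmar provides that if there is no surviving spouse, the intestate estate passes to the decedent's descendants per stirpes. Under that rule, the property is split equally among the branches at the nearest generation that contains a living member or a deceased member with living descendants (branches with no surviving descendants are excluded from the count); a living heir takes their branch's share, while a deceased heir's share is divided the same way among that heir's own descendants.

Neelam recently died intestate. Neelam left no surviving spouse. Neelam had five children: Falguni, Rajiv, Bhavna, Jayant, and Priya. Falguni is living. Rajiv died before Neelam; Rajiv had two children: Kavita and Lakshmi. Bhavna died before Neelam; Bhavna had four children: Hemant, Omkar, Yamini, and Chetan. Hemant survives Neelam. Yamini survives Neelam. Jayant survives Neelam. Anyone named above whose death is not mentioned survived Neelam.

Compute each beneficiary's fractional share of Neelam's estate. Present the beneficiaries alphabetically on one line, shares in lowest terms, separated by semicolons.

Chetan 1/20; Falguni 1/5; Hemant 1/20; Jayant 1/5; Kavita 1/10; Lakshmi 1/10; Omkar 1/20; Priya 1/5; Yamini 1/20

There is no surviving spouse, so the entire estate passes to Neelam's descendants per stirpes.
The estate is divided into 5 equal shares of 1/5 among Falguni, Rajiv, Bhavna, Jayant, Priya.
Falguni is living and takes 1/5.
Rajiv predeceased; the 1/5 allotted to Rajiv's branch passes to Rajiv's issue by representation.
The 1/5 is divided into 2 equal shares of 1/10 among Kavita, Lakshmi.
Kavita is living and takes 1/10.
Lakshmi is living and takes 1/10.
Bhavna predeceased; the 1/5 allotted to Bhavna's branch passes to Bhavna's issue by representation.
The 1/5 is divided into 4 equal shares of 1/20 among Hemant, Omkar, Yamini, Chetan.
Hemant is living and takes 1/20.
Omkar is living and takes 1/20.
Yamini is living and takes 1/20.
Chetan is living and takes 1/20.
Jayant is living and takes 1/5.
Priya is living and takes 1/5.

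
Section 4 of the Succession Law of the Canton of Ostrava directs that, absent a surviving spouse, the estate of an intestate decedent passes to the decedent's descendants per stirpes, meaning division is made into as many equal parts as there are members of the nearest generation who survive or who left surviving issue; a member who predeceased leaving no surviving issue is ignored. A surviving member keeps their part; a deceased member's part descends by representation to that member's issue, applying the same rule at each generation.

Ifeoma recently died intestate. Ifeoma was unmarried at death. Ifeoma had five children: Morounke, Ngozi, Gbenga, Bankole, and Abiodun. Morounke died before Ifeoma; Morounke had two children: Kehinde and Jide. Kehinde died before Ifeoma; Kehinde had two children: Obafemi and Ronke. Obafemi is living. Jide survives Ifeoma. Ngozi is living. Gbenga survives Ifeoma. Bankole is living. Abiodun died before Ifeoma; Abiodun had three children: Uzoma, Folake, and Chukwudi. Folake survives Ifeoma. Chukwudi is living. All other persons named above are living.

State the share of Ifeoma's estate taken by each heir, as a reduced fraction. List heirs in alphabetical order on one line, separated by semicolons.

There is no surviving spouse, so the entire estate passes to Ifeoma's descendants per stirpes.
The estate is divided into 5 equal shares of 1/5 among Morounke, Ngozi, Gbenga, Bankole, Abiodun.
Morounke predeceased; the 1/5 allotted to Morounke's branch passes to Morounke's issue by representation.
The 1/5 is divided into 2 equal shares of 1/10 among Kehinde, Jide.
Kehinde predeceased; the 1/10 allotted to Kehinde's branch passes to Kehinde's issue by representation.
The 1/10 is divided into 2 equal shares of 1/20 among Obafemi, Ronke.
Obafemi is living and takes 1/20.
Ronke is living and takes 1/20.
Jide is living and takes 1/10.
Ngozi is living and takes 1/5.
Gbenga is living and takes 1/5.
Bankole is living and takes 1/5.
Abiodun predeceased; the 1/5 allotted to Abiodun's branch passes to Abiodun's issue by representation.
The 1/5 is divided into 3 equal shares of 1/15 among Uzoma, Folake, Chukwudi.
Uzoma is living and takes 1/15.
Folake is living and takes 1/15.
Chukwudi is living and takes 1/15.

Bankole 1/5; Chukwudi 1/15; Folake 1/15; Gbenga 1/5; Jide 1/10; Ngozi 1/5; Obafemi 1/20; Ronke 1/20; Uzoma 1/15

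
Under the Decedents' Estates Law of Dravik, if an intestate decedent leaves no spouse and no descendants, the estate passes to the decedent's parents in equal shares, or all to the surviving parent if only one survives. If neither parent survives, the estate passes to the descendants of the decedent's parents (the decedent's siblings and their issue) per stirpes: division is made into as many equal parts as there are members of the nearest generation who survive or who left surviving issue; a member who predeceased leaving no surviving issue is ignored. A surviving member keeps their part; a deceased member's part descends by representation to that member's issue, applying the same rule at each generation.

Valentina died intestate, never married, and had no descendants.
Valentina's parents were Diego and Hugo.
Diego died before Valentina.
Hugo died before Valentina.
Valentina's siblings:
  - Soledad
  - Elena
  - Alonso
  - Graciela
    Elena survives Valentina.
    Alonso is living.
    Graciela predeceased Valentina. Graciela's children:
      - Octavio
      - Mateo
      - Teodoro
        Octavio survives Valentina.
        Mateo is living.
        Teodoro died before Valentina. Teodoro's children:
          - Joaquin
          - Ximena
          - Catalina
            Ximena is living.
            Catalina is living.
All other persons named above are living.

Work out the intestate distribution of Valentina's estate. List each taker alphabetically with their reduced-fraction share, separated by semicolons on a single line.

Alonso 1/4; Catalina 1/36; Elena 1/4; Joaquin 1/36; Mateo 1/12; Octavio 1/12; Soledad 1/4; Ximena 1/36

Neither parent survives and there are no descendants, so the estate passes to Valentina's siblings and their issue per stirpes.
The estate is divided into 4 equal shares of 1/4 among Soledad, Elena, Alonso, Graciela.
Soledad is living and takes 1/4.
Elena is living and takes 1/4.
Alonso is living and takes 1/4.
Graciela predeceased; the 1/4 allotted to Graciela's branch passes to Graciela's issue by representation.
The 1/4 is divided into 3 equal shares of 1/12 among Octavio, Mateo, Teodoro.
Octavio is living and takes 1/12.
Mateo is living and takes 1/12.
Teodoro predeceased; the 1/12 allotted to Teodoro's branch passes to Teodoro's issue by representation.
The 1/12 is divided into 3 equal shares of 1/36 among Joaquin, Ximena, Catalina.
Joaquin is living and takes 1/36.
Ximena is living and takes 1/36.
Catalina is living and takes 1/36.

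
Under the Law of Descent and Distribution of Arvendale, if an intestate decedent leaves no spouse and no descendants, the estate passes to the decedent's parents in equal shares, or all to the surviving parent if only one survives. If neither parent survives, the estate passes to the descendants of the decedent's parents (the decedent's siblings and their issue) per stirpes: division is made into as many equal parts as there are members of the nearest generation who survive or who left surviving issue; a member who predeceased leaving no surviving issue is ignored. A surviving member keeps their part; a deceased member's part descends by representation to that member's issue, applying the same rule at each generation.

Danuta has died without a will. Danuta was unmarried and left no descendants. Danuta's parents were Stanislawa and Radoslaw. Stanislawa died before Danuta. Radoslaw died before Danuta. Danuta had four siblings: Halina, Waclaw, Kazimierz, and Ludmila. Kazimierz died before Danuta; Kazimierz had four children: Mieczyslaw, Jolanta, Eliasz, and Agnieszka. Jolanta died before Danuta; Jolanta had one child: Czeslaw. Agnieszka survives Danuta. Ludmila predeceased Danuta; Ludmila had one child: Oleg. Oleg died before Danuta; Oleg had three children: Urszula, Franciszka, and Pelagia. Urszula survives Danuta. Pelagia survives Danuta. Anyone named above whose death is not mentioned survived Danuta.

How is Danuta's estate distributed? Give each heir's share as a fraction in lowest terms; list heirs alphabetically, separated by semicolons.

Neither parent survives and there are no descendants, so the estate passes to Danuta's siblings and their issue per stirpes.
The estate is divided into 4 equal shares of 1/4 among Halina, Waclaw, Kazimierz, Ludmila.
Halina is living and takes 1/4.
Waclaw is living and takes 1/4.
Kazimierz predeceased; the 1/4 allotted to Kazimierz's branch passes to Kazimierz's issue by representation.
The 1/4 is divided into 4 equal shares of 1/16 among Mieczyslaw, Jolanta, Eliasz, Agnieszka.
Mieczyslaw is living and takes 1/16.
Jolanta predeceased; the 1/16 allotted to Jolanta's branch passes to Jolanta's issue by representation.
Czeslaw is the sole taker at this level and receives the full 1/16.
Eliasz is living and takes 1/16.
Agnieszka is living and takes 1/16.
Ludmila predeceased; the 1/4 allotted to Ludmila's branch passes to Ludmila's issue by representation.
Oleg's line is the sole branch at this level, so the full 1/4 passes to Oleg's issue by representation.
The 1/4 is divided into 3 equal shares of 1/12 among Urszula, Franciszka, Pelagia.
Urszula is living and takes 1/12.
Franciszka is living and takes 1/12.
Pelagia is living and takes 1/12.

Agnieszka 1/16; Czeslaw 1/16; Eliasz 1/16; Franciszka 1/12; Halina 1/4; Mieczyslaw 1/16; Pelagia 1/12; Urszula 1/12; Waclaw 1/4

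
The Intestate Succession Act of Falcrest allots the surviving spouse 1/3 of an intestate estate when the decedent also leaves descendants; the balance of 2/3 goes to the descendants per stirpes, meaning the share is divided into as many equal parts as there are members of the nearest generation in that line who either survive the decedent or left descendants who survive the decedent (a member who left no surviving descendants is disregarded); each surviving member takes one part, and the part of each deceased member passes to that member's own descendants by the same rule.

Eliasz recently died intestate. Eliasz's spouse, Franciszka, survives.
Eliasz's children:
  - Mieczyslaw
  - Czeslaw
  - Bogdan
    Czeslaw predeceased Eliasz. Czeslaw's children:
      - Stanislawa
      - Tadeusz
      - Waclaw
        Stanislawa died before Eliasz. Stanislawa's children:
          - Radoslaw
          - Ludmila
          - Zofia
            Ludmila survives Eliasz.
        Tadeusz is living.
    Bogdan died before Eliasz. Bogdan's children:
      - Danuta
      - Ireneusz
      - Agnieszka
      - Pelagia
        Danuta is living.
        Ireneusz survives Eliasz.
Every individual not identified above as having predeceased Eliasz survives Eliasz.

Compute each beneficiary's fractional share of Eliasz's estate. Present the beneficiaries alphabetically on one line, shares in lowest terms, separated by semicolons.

Agnieszka 1/18; Danuta 1/18; Franciszka 1/3; Ireneusz 1/18; Ludmila 2/81; Mieczyslaw 2/9; Pelagia 1/18; Radoslaw 2/81; Tadeusz 2/27; Waclaw 2/27; Zofia 2/81

Franciszka, as surviving spouse, takes 1/3.
The remaining 2/3 passes to Eliasz's descendants per stirpes.
The 2/3 is divided into 3 equal shares of 2/9 among Mieczyslaw, Czeslaw, Bogdan.
Mieczyslaw is living and takes 2/9.
Czeslaw predeceased; the 2/9 allotted to Czeslaw's branch passes to Czeslaw's issue by representation.
The 2/9 is divided into 3 equal shares of 2/27 among Stanislawa, Tadeusz, Waclaw.
Stanislawa predeceased; the 2/27 allotted to Stanislawa's branch passes to Stanislawa's issue by representation.
The 2/27 is divided into 3 equal shares of 2/81 among Radoslaw, Ludmila, Zofia.
Radoslaw is living and takes 2/81.
Ludmila is living and takes 2/81.
Zofia is living and takes 2/81.
Tadeusz is living and takes 2/27.
Waclaw is living and takes 2/27.
Bogdan predeceased; the 2/9 allotted to Bogdan's branch passes to Bogdan's issue by representation.
The 2/9 is divided into 4 equal shares of 1/18 among Danuta, Ireneusz, Agnieszka, Pelagia.
Danuta is living and takes 1/18.
Ireneusz is living and takes 1/18.
Agnieszka is living and takes 1/18.
Pelagia is living and takes 1/18.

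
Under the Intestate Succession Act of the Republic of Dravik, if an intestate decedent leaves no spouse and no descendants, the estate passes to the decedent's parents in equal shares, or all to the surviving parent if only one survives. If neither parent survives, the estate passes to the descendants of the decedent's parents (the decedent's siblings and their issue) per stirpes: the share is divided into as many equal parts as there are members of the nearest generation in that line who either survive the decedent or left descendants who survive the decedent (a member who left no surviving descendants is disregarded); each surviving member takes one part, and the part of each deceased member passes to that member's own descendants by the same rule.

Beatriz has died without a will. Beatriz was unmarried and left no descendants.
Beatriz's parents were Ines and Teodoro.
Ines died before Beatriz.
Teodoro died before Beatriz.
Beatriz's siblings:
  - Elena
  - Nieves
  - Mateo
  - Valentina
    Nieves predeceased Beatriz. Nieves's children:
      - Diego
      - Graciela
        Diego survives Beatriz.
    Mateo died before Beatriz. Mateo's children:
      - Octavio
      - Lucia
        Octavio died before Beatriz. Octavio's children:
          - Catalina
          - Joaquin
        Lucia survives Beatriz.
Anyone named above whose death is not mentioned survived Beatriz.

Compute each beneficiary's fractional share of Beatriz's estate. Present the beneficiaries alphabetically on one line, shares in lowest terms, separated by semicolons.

Catalina 1/16; Diego 1/8; Elena 1/4; Graciela 1/8; Joaquin 1/16; Lucia 1/8; Valentina 1/4

Neither parent survives and there are no descendants, so the estate passes to Beatriz's siblings and their issue per stirpes.
The estate is divided into 4 equal shares of 1/4 among Elena, Nieves, Mateo, Valentina.
Elena is living and takes 1/4.
Nieves predeceased; the 1/4 allotted to Nieves's branch passes to Nieves's issue by representation.
The 1/4 is divided into 2 equal shares of 1/8 among Diego, Graciela.
Diego is living and takes 1/8.
Graciela is living and takes 1/8.
Mateo predeceased; the 1/4 allotted to Mateo's branch passes to Mateo's issue by representation.
The 1/4 is divided into 2 equal shares of 1/8 among Octavio, Lucia.
Octavio predeceased; the 1/8 allotted to Octavio's branch passes to Octavio's issue by representation.
The 1/8 is divided into 2 equal shares of 1/16 among Catalina, Joaquin.
Catalina is living and takes 1/16.
Joaquin is living and takes 1/16.
Lucia is living and takes 1/8.
Valentina is living and takes 1/4.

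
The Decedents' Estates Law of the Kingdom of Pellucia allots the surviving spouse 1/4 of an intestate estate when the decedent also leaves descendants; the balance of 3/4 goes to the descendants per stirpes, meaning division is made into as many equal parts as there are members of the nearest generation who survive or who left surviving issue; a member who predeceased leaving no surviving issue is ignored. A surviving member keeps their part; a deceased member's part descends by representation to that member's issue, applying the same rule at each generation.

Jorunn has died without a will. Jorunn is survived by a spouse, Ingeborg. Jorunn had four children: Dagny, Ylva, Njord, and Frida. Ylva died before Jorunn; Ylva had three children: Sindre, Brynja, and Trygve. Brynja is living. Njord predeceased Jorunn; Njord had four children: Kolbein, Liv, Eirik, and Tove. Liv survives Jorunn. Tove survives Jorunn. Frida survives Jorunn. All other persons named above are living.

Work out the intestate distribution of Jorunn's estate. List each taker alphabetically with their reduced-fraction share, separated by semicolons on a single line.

Brynja 1/16; Dagny 3/16; Eirik 3/64; Frida 3/16; Ingeborg 1/4; Kolbein 3/64; Liv 3/64; Sindre 1/16; Tove 3/64; Trygve 1/16

Ingeborg, as surviving spouse, takes 1/4.
The remaining 3/4 passes to Jorunn's descendants per stirpes.
The 3/4 is divided into 4 equal shares of 3/16 among Dagny, Ylva, Njord, Frida.
Dagny is living and takes 3/16.
Ylva predeceased; the 3/16 allotted to Ylva's branch passes to Ylva's issue by representation.
The 3/16 is divided into 3 equal shares of 1/16 among Sindre, Brynja, Trygve.
Sindre is living and takes 1/16.
Brynja is living and takes 1/16.
Trygve is living and takes 1/16.
Njord predeceased; the 3/16 allotted to Njord's branch passes to Njord's issue by representation.
The 3/16 is divided into 4 equal shares of 3/64 among Kolbein, Liv, Eirik, Tove.
Kolbein is living and takes 3/64.
Liv is living and takes 3/64.
Eirik is living and takes 3/64.
Tove is living and takes 3/64.
Frida is living and takes 3/16.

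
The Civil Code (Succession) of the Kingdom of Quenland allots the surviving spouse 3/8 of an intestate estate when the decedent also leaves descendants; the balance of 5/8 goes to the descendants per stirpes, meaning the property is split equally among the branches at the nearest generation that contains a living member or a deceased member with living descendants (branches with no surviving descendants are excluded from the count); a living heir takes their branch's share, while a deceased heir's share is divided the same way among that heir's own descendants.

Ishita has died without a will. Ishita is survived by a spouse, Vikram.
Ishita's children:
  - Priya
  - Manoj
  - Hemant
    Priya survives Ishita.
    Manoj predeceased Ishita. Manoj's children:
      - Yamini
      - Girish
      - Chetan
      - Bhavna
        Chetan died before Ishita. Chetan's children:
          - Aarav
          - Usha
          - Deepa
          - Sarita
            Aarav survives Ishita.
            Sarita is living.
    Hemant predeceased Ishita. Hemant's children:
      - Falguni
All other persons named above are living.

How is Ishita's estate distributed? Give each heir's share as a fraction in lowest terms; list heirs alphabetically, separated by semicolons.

Vikram, as surviving spouse, takes 3/8.
The remaining 5/8 passes to Ishita's descendants per stirpes.
The 5/8 is divided into 3 equal shares of 5/24 among Priya, Manoj, Hemant.
Priya is living and takes 5/24.
Manoj predeceased; the 5/24 allotted to Manoj's branch passes to Manoj's issue by representation.
The 5/24 is divided into 4 equal shares of 5/96 among Yamini, Girish, Chetan, Bhavna.
Yamini is living and takes 5/96.
Girish is living and takes 5/96.
Chetan predeceased; the 5/96 allotted to Chetan's branch passes to Chetan's issue by representation.
The 5/96 is divided into 4 equal shares of 5/384 among Aarav, Usha, Deepa, Sarita.
Aarav is living and takes 5/384.
Usha is living and takes 5/384.
Deepa is living and takes 5/384.
Sarita is living and takes 5/384.
Bhavna is living and takes 5/96.
Hemant predeceased; the 5/24 allotted to Hemant's branch passes to Hemant's issue by representation.
Falguni is the sole taker at this level and receives the full 5/24.

Aarav 5/384; Bhavna 5/96; Deepa 5/384; Falguni 5/24; Girish 5/96; Priya 5/24; Sarita 5/384; Usha 5/384; Vikram 3/8; Yamini 5/96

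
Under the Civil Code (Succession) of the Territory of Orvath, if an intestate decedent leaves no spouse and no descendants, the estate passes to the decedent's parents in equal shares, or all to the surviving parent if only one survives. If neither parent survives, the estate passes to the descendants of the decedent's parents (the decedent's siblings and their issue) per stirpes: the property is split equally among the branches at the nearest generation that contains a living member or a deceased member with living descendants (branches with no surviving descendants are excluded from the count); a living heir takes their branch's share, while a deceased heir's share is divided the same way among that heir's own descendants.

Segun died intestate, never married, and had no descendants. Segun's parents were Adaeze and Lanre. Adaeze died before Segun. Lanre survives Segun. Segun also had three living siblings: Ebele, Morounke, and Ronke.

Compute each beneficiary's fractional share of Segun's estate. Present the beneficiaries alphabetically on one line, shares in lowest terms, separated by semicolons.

Only one parent, Lanre, survives, so Lanre takes the entire estate. The siblings take nothing because a surviving parent has priority.

Lanre 1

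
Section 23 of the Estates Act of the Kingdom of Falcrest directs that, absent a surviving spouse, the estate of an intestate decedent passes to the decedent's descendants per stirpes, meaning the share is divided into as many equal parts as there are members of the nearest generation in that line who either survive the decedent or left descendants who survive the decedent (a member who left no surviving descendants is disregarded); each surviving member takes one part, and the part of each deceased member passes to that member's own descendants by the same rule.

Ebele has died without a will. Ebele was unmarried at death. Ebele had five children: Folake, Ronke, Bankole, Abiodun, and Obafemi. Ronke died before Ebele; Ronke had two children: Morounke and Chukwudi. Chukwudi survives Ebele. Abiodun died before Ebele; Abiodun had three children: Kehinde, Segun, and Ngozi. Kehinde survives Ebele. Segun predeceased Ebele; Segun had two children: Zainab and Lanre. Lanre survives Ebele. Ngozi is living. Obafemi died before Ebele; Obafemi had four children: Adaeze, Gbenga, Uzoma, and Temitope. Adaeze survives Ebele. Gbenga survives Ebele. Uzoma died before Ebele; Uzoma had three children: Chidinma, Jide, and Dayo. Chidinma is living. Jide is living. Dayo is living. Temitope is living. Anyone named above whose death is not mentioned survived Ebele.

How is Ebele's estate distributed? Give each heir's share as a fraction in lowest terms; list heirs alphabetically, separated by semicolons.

Adaeze 1/20; Bankole 1/5; Chidinma 1/60; Chukwudi 1/10; Dayo 1/60; Folake 1/5; Gbenga 1/20; Jide 1/60; Kehinde 1/15; Lanre 1/30; Morounke 1/10; Ngozi 1/15; Temitope 1/20; Zainab 1/30

There is no surviving spouse, so the entire estate passes to Ebele's descendants per stirpes.
The estate is divided into 5 equal shares of 1/5 among Folake, Ronke, Bankole, Abiodun, Obafemi.
Folake is living and takes 1/5.
Ronke predeceased; the 1/5 allotted to Ronke's branch passes to Ronke's issue by representation.
The 1/5 is divided into 2 equal shares of 1/10 among Morounke, Chukwudi.
Morounke is living and takes 1/10.
Chukwudi is living and takes 1/10.
Bankole is living and takes 1/5.
Abiodun predeceased; the 1/5 allotted to Abiodun's branch passes to Abiodun's issue by representation.
The 1/5 is divided into 3 equal shares of 1/15 among Kehinde, Segun, Ngozi.
Kehinde is living and takes 1/15.
Segun predeceased; the 1/15 allotted to Segun's branch passes to Segun's issue by representation.
The 1/15 is divided into 2 equal shares of 1/30 among Zainab, Lanre.
Zainab is living and takes 1/30.
Lanre is living and takes 1/30.
Ngozi is living and takes 1/15.
Obafemi predeceased; the 1/5 allotted to Obafemi's branch passes to Obafemi's issue by representation.
The 1/5 is divided into 4 equal shares of 1/20 among Adaeze, Gbenga, Uzoma, Temitope.
Adaeze is living and takes 1/20.
Gbenga is living and takes 1/20.
Uzoma predeceased; the 1/20 allotted to Uzoma's branch passes to Uzoma's issue by representation.
The 1/20 is divided into 3 equal shares of 1/60 among Chidinma, Jide, Dayo.
Chidinma is living and takes 1/60.
Jide is living and takes 1/60.
Dayo is living and takes 1/60.
Temitope is living and takes 1/20.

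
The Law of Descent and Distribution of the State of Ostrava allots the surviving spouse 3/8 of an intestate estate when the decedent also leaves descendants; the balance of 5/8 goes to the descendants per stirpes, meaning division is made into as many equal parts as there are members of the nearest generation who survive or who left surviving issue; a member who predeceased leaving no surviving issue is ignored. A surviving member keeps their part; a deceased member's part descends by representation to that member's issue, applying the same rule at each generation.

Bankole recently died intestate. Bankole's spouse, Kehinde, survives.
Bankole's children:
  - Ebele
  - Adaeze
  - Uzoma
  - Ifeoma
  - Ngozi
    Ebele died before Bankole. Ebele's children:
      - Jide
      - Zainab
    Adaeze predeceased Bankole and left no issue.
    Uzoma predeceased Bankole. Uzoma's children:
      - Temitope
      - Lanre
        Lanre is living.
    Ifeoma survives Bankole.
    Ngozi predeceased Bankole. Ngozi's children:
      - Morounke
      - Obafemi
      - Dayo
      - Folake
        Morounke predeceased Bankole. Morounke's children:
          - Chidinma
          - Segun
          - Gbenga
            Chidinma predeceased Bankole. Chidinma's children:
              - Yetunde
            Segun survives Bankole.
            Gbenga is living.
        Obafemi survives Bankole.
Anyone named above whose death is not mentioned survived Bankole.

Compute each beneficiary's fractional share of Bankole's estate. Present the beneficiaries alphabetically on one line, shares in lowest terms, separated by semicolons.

Dayo 5/128; Folake 5/128; Gbenga 5/384; Ifeoma 5/32; Jide 5/64; Kehinde 3/8; Lanre 5/64; Obafemi 5/128; Segun 5/384; Temitope 5/64; Yetunde 5/384; Zainab 5/64

Kehinde, as surviving spouse, takes 3/8.
The remaining 5/8 passes to Bankole's descendants per stirpes.
Adaeze left no surviving issue, so that branch lapses and is disregarded.
The 5/8 is divided into 4 equal shares of 5/32 among Ebele, Uzoma, Ifeoma, Ngozi.
Ebele predeceased; the 5/32 allotted to Ebele's branch passes to Ebele's issue by representation.
The 5/32 is divided into 2 equal shares of 5/64 among Jide, Zainab.
Jide is living and takes 5/64.
Zainab is living and takes 5/64.
Uzoma predeceased; the 5/32 allotted to Uzoma's branch passes to Uzoma's issue by representation.
The 5/32 is divided into 2 equal shares of 5/64 among Temitope, Lanre.
Temitope is living and takes 5/64.
Lanre is living and takes 5/64.
Ifeoma is living and takes 5/32.
Ngozi predeceased; the 5/32 allotted to Ngozi's branch passes to Ngozi's issue by representation.
The 5/32 is divided into 4 equal shares of 5/128 among Morounke, Obafemi, Dayo, Folake.
Morounke predeceased; the 5/128 allotted to Morounke's branch passes to Morounke's issue by representation.
The 5/128 is divided into 3 equal shares of 5/384 among Chidinma, Segun, Gbenga.
Chidinma predeceased; the 5/384 allotted to Chidinma's branch passes to Chidinma's issue by representation.
Yetunde is the sole taker at this level and receives the full 5/384.
Segun is living and takes 5/384.
Gbenga is living and takes 5/384.
Obafemi is living and takes 5/128.
Dayo is living and takes 5/128.
Folake is living and takes 5/128.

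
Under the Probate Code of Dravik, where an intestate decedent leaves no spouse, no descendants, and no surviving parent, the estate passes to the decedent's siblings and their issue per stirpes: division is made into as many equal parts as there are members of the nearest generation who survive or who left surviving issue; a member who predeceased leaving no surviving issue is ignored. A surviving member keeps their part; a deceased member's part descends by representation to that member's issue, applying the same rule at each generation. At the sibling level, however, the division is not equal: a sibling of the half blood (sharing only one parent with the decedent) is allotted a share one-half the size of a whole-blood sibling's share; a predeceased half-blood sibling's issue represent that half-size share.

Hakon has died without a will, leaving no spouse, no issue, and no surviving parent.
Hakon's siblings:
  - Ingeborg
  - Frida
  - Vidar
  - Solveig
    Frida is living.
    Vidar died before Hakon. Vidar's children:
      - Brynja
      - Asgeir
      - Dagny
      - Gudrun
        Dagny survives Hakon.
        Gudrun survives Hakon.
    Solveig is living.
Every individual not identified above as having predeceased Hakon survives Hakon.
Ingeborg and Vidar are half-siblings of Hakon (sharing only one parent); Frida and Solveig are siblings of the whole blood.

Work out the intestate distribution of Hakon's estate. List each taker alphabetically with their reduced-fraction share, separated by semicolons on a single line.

Asgeir 1/24; Brynja 1/24; Dagny 1/24; Frida 1/3; Gudrun 1/24; Ingeborg 1/6; Solveig 1/3

No spouse, descendants, or parent survives, so the estate passes to Hakon's siblings per stirpes.
Half-blood siblings count for one-half the weight of whole-blood siblings at the initial division.
Dividing 1 in proportion to weights (total weight 3): Ingeborg (weight 1/2) → 1/6; Frida (weight 1) → 1/3; Vidar (weight 1/2) → 1/6; Solveig (weight 1) → 1/3.
Ingeborg is living and takes 1/6.
Frida is living and takes 1/3.
Vidar predeceased; the 1/6 allotted to Vidar's branch passes to Vidar's issue by representation.
The 1/6 is divided into 4 equal shares of 1/24 among Brynja, Asgeir, Dagny, Gudrun.
Brynja is living and takes 1/24.
Asgeir is living and takes 1/24.
Dagny is living and takes 1/24.
Gudrun is living and takes 1/24.
Solveig is living and takes 1/3.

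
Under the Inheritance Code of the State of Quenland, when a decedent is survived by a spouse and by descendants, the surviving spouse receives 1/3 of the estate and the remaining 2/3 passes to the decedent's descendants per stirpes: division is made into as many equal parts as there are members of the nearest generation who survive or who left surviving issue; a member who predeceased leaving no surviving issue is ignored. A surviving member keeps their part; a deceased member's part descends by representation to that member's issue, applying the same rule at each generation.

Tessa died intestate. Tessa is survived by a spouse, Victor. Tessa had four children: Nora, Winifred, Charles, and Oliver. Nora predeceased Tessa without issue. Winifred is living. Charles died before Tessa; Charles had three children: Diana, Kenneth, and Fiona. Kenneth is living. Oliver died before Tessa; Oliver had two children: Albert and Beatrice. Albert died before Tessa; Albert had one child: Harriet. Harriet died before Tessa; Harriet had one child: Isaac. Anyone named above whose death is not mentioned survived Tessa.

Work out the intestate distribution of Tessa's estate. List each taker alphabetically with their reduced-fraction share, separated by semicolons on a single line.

Beatrice 1/9; Diana 2/27; Fiona 2/27; Isaac 1/9; Kenneth 2/27; Victor 1/3; Winifred 2/9

Victor, as surviving spouse, takes 1/3.
The remaining 2/3 passes to Tessa's descendants per stirpes.
Nora left no surviving issue, so that branch lapses and is disregarded.
The 2/3 is divided into 3 equal shares of 2/9 among Winifred, Charles, Oliver.
Winifred is living and takes 2/9.
Charles predeceased; the 2/9 allotted to Charles's branch passes to Charles's issue by representation.
The 2/9 is divided into 3 equal shares of 2/27 among Diana, Kenneth, Fiona.
Diana is living and takes 2/27.
Kenneth is living and takes 2/27.
Fiona is living and takes 2/27.
Oliver predeceased; the 2/9 allotted to Oliver's branch passes to Oliver's issue by representation.
The 2/9 is divided into 2 equal shares of 1/9 among Albert, Beatrice.
Albert predeceased; the 1/9 allotted to Albert's branch passes to Albert's issue by representation.
Harriet's line is the sole branch at this level, so the full 1/9 passes to Harriet's issue by representation.
Isaac is the sole taker at this level and receives the full 1/9.
Beatrice is living and takes 1/9.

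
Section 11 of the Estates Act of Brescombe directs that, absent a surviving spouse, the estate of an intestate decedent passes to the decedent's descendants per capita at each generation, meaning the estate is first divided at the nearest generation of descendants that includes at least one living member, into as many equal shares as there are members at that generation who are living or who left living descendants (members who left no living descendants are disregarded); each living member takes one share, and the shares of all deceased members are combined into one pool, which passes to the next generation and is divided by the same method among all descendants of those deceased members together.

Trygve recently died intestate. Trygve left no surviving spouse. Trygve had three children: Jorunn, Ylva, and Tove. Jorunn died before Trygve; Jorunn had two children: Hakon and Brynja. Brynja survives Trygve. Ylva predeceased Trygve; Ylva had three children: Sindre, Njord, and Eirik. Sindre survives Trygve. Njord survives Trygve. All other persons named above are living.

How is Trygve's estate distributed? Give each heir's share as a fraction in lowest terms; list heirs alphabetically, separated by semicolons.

There is no surviving spouse, so the entire estate passes to Trygve's descendants per capita at each generation.
At generation 1 (Jorunn, Ylva, Tove) there are 3 shares of (1)/3 = 1/3 each.
Living: Tove — each takes 1/3.
Deceased: Jorunn and Ylva. Their combined 2/3 is pooled and carried to generation 2.
At generation 2 (Hakon, Brynja, Sindre, Njord, Eirik) there are 5 shares of (2/3)/5 = 2/15 each.
Living: Hakon, Brynja, Sindre, Njord, and Eirik — each takes 2/15.

Brynja 2/15; Eirik 2/15; Hakon 2/15; Njord 2/15; Sindre 2/15; Tove 1/3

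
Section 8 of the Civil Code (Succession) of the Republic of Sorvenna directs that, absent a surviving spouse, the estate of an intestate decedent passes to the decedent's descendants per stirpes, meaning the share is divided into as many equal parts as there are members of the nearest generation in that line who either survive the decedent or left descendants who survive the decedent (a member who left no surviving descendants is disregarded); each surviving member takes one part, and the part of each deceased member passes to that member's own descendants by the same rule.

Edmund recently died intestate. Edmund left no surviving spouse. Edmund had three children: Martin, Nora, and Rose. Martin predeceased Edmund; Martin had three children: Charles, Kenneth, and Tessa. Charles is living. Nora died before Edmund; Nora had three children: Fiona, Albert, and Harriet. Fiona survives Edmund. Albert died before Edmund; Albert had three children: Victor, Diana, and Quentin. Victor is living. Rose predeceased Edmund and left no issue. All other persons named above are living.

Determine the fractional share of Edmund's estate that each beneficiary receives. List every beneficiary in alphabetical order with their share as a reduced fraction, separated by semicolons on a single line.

There is no surviving spouse, so the entire estate passes to Edmund's descendants per stirpes.
Rose left no surviving issue, so that branch lapses and is disregarded.
The estate is divided into 2 equal shares of 1/2 among Martin, Nora.
Martin predeceased; the 1/2 allotted to Martin's branch passes to Martin's issue by representation.
The 1/2 is divided into 3 equal shares of 1/6 among Charles, Kenneth, Tessa.
Charles is living and takes 1/6.
Kenneth is living and takes 1/6.
Tessa is living and takes 1/6.
Nora predeceased; the 1/2 allotted to Nora's branch passes to Nora's issue by representation.
The 1/2 is divided into 3 equal shares of 1/6 among Fiona, Albert, Harriet.
Fiona is living and takes 1/6.
Albert predeceased; the 1/6 allotted to Albert's branch passes to Albert's issue by representation.
The 1/6 is divided into 3 equal shares of 1/18 among Victor, Diana, Quentin.
Victor is living and takes 1/18.
Diana is living and takes 1/18.
Quentin is living and takes 1/18.
Harriet is living and takes 1/6.

Charles 1/6; Diana 1/18; Fiona 1/6; Harriet 1/6; Kenneth 1/6; Quentin 1/18; Tessa 1/6; Victor 1/18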